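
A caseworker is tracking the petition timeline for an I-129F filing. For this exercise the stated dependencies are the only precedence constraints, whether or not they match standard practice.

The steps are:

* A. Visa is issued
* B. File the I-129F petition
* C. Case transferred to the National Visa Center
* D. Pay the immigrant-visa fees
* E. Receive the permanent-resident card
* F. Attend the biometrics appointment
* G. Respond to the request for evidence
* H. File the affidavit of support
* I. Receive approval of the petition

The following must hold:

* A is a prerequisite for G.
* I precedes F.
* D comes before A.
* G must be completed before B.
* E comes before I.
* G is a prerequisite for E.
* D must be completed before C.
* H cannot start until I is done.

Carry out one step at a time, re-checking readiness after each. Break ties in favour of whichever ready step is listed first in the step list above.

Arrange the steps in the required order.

D → A → C → G → B → E → I → F → H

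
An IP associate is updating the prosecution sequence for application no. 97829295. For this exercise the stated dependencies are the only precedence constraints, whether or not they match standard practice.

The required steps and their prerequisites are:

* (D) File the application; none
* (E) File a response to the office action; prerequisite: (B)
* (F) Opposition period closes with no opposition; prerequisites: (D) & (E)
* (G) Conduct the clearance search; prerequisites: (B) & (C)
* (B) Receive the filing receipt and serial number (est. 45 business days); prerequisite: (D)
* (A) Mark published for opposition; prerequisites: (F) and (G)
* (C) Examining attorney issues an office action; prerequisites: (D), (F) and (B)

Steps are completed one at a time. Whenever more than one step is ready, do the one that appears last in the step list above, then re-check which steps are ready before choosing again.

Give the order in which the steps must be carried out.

(D) (B) (E) (F) (C) (G) (A)

(D) is the only step with nothing outstanding, so it goes first.
(B) needed (D), now all done → (B).
(E) needed (B), now all done → (E).
(F) needed (E) and (D), now all done → (F).
(C) needed (B), (F) and (D), now all done → (C).
(G) needed (C) and (B), now all done → (G).
(A) is the only step now ready → (A).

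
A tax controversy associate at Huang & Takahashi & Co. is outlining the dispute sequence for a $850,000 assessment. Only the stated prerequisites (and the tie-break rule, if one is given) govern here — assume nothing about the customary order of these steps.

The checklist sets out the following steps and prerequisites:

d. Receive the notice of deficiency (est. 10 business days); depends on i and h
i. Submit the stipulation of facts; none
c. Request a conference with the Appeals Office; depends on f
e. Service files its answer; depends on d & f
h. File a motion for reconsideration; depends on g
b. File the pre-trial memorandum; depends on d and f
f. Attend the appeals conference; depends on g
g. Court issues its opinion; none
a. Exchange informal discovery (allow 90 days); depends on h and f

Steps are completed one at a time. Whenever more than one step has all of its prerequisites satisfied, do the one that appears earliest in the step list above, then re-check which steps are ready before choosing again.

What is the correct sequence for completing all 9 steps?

i, g, h, d, f, c, e, b, a

Nothing is required for i and g. i is listed earlier → i first.
That leaves g as the only ready step → g.
h and f are both available; h is listed earlier → h.
Ready: d and f. d is listed earlier → d.
f needed g, now all done → f.
Now c, e, b and a have their prerequisites met. c is listed earlier, so c next.
Ready: e, b and a. e is listed earlier → e.
Ready: b and a. b is listed earlier → b.
a needed h and f, now all done → a.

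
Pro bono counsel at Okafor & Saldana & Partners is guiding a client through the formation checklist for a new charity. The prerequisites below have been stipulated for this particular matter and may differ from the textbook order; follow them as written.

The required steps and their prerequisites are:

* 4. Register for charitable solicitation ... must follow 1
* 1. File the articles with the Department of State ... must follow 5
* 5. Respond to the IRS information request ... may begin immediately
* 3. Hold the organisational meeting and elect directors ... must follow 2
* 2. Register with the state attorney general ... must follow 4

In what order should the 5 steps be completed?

5 1 4 2 3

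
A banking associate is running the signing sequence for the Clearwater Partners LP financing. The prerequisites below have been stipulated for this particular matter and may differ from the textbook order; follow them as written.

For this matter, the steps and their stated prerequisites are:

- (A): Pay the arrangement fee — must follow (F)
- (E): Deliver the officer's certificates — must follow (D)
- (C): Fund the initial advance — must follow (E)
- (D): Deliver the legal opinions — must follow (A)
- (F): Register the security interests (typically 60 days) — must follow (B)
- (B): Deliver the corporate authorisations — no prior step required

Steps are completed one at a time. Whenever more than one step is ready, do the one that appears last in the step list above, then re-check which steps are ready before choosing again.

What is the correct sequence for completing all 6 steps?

(B), (F), (A), (D), (E), (C)

(B) is the only step with nothing outstanding, so it goes first.
Next only (F) has its prerequisites met → (F).
Next only (A) has its prerequisites met → (A).
(D) is the only step now ready → (D).
(E) is the only step now ready → (E).
(C) needed (E), now all done → (C).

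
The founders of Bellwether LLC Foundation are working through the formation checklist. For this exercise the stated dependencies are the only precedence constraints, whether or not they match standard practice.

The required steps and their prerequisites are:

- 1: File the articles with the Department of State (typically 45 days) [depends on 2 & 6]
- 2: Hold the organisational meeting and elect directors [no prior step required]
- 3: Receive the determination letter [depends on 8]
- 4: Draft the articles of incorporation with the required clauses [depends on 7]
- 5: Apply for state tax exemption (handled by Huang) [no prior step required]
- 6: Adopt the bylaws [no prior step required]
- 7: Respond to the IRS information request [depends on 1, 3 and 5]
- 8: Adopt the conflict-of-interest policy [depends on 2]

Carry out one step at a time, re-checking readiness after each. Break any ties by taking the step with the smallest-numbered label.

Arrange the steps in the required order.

2, 5 and 6 have no prerequisites; 2 has the earlier label, so 2 is first.
Now 5, 6 and 8 have their prerequisites met. 5 has the earlier label, so 5 next.
6 and 8 are both available; 6 has the earlier label → 6.
1 now also ready, so the ready set is {1, 8}; 1 has the earlier label → 1.
8 is the only step now ready → 8.
3 needed 8, now all done → 3.
Next only 7 has its prerequisites met → 7.
4 needed 7, now all done → 4.

2 5 6 1 8 3 7 4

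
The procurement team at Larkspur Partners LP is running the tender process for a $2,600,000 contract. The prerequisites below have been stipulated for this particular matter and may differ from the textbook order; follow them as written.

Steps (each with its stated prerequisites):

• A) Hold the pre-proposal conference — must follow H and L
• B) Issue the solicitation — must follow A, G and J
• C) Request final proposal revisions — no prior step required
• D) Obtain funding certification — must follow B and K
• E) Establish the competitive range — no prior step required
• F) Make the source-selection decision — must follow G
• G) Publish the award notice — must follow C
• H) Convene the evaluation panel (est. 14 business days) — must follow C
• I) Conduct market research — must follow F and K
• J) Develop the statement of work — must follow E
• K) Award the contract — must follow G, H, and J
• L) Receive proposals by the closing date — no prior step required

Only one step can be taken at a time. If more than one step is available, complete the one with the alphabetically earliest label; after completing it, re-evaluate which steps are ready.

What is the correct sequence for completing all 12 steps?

C → E → G → F → H → J → K → I → L → A → B → D

C, E and L have no prerequisites; C has the earlier label, so C is first.
Now E, G, H and L have their prerequisites met. E has the earlier label, so E next.
J now also ready, so the ready set is {G, H, J, L}; G has the earlier label → G.
F now also ready, so the ready set is {F, H, J, L}; F has the earlier label → F.
Ready: H, J and L. H has the earlier label → H.
Ready: J and L. J has the earlier label → J.
K and L are both available; K has the earlier label → K.
I and L are both available; I has the earlier label → I.
Next only L has its prerequisites met → L.
A needed H and L, now all done → A.
B needed A, G and J, now all done → B.
D needed B and K, now all done → D.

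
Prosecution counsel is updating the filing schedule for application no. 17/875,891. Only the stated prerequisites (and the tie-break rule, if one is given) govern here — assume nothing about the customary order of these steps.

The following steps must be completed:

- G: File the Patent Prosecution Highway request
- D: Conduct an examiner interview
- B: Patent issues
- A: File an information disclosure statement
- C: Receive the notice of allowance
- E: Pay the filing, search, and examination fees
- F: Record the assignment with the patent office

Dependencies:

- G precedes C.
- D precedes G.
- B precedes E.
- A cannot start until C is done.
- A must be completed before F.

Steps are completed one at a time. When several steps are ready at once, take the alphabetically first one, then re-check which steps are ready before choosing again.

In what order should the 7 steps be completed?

B and D have no prerequisites; B has the earlier label, so B is first.
Ready: D and E. D has the earlier label → D.
G now also ready, so the ready set is {E, G}; E has the earlier label → E.
G needed D, now all done → G.
C is the only step now ready → C.
A needed C, now all done → A.
Next only F has its prerequisites met → F.

B D E G C A F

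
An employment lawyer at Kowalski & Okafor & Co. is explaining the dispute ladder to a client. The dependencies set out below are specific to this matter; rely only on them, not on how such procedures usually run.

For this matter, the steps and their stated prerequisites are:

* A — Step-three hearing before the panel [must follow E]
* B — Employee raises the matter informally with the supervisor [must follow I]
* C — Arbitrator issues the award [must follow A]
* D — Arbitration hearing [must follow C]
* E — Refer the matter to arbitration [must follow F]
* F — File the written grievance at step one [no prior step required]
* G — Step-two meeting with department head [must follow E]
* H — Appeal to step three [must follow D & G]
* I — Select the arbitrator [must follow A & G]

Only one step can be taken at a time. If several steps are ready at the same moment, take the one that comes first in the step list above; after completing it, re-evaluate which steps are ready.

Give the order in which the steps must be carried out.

F → E → A → C → D → G → H → I → B

Only F has no prerequisites, so it is first.
E is the only step now ready → E.
Now A and G have their prerequisites met. A is listed earlier, so A next.
C now also ready, so the ready set is {C, G}; C is listed earlier → C.
D now also ready, so the ready set is {D, G}; D is listed earlier → D.
Next only G has its prerequisites met → G.
Now H and I have their prerequisites met. H is listed earlier, so H next.
That leaves I as the only ready step → I.
That leaves B as the only ready step → B.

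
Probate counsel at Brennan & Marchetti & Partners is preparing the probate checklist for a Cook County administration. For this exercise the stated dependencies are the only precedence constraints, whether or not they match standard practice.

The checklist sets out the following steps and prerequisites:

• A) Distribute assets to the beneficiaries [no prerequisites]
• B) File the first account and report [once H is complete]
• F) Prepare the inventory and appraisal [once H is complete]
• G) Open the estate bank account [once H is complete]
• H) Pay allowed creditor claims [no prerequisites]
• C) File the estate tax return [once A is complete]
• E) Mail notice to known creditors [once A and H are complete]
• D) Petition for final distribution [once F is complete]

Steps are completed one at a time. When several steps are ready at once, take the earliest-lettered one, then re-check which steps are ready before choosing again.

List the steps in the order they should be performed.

A and H have no prerequisites; A has the earlier label, so A is first.
C and H are both available; C has the earlier label → C.
H is the only step now ready → H.
Now B, E, F and G have their prerequisites met. B has the earlier label, so B next.
Ready: E, F and G. E has the earlier label → E.
F and G are both available; F has the earlier label → F.
D now also ready, so the ready set is {D, G}; D has the earlier label → D.
Next only G has its prerequisites met → G.

A → C → H → B → E → F → D → G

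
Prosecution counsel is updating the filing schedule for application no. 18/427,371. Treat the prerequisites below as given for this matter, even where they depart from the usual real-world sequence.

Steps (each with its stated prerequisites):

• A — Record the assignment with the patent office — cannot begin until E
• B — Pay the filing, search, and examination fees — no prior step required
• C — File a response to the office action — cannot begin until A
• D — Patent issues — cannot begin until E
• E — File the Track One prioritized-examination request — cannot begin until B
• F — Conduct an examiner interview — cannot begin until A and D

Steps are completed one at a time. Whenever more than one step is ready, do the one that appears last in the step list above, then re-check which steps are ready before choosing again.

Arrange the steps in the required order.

Only B has no prerequisites, so it is first.
E is the only step now ready → E.
Ready: D and A. D is listed later → D.
A is the only step now ready → A.
Now F and C have their prerequisites met. F is listed later, so F next.
Next only C has its prerequisites met → C.

B, E, D, A, F, C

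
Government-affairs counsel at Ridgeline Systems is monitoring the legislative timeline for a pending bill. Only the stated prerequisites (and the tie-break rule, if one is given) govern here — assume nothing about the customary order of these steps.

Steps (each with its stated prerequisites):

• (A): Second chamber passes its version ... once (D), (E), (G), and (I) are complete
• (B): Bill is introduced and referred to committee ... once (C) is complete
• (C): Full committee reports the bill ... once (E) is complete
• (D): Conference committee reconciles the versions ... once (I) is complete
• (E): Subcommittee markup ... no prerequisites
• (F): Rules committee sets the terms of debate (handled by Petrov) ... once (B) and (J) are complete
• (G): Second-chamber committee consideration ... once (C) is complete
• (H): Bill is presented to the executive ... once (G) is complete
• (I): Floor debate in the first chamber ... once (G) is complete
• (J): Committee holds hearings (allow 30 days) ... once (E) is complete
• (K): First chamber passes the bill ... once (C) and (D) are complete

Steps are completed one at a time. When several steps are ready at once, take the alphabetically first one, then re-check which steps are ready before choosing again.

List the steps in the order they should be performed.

Only (E) has no prerequisites, so it is first.
Ready: (C) and (J). (C) has the earlier label → (C).
Ready: (B), (G) and (J). (B) has the earlier label → (B).
(G) and (J) are both available; (G) has the earlier label → (G).
(H) and (I) now also ready, so the ready set is {(H), (I), (J)}; (H) has the earlier label → (H).
(I) and (J) are both available; (I) has the earlier label → (I).
Now (D) and (J) have their prerequisites met. (D) has the earlier label, so (D) next.
(A) and (K) now also ready, so the ready set is {(A), (J), (K)}; (A) has the earlier label → (A).
(J) and (K) are both available; (J) has the earlier label → (J).
(F) now also ready, so the ready set is {(F), (K)}; (F) has the earlier label → (F).
Next only (K) has its prerequisites met → (K).

(E) → (C) → (B) → (G) → (H) → (I) → (D) → (A) → (J) → (F) → (K)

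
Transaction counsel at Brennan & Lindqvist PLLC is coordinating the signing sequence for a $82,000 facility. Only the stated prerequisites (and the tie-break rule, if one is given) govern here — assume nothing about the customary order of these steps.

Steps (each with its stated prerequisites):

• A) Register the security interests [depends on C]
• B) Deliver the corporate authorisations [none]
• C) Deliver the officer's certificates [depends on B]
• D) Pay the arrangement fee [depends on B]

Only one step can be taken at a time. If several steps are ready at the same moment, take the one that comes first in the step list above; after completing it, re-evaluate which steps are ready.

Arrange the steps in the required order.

B → C → A → D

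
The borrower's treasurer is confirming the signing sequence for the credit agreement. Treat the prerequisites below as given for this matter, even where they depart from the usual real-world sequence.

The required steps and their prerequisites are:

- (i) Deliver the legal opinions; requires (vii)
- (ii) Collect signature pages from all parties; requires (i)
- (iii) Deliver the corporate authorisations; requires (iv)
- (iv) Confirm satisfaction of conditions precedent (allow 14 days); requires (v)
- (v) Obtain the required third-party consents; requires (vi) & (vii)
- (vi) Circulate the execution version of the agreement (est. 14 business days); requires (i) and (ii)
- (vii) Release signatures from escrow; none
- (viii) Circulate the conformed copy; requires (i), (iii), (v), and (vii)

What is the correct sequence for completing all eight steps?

(vii) has no prerequisites → (vii) first.
That leaves (i) as the only ready step → (i).
(ii) needed (i), now all done → (ii).
(vi) needed (i) and (ii), now all done → (vi).
That leaves (v) as the only ready step → (v).
(iv) needed (v), now all done → (iv).
(iii) is the only step now ready → (iii).
(viii) needed (i), (iii), (v) and (vii), now all done → (viii).

(vii) (i) (ii) (vi) (v) (iv) (iii) (viii)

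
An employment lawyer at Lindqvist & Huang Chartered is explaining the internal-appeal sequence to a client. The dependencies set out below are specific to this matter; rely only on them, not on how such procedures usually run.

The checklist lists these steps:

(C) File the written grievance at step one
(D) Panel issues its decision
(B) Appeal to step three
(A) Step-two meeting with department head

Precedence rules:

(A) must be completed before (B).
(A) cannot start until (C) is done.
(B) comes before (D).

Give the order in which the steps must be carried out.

(C) → (A) → (B) → (D)

(C) is the only step with nothing outstanding, so it goes first.
(A) needed (C), now all done → (A).
Next only (B) has its prerequisites met → (B).
Next only (D) has its prerequisites met → (D).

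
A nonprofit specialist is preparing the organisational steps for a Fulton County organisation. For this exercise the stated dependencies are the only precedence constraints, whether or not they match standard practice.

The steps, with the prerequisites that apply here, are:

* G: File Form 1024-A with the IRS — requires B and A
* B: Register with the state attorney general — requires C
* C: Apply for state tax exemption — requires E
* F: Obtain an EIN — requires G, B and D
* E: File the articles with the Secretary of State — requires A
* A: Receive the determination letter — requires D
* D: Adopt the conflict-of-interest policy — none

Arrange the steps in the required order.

D has no prerequisites → D first.
That leaves A as the only ready step → A.
E needed A, now all done → E.
That leaves C as the only ready step → C.
Next only B has its prerequisites met → B.
G needed B and A, now all done → G.
F needed G, B and D, now all done → F.

D → A → E → C → B → G → F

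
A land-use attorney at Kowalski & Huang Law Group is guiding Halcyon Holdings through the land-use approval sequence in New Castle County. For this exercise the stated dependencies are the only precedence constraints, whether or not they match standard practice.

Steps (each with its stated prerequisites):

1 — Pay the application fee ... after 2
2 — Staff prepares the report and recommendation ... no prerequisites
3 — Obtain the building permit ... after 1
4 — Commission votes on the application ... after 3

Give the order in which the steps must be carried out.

Only 2 has no prerequisites, so it is first.
1 is the only step now ready → 1.
Next only 3 has its prerequisites met → 3.
4 needed 3, now all done → 4.

2, 1, 3, 4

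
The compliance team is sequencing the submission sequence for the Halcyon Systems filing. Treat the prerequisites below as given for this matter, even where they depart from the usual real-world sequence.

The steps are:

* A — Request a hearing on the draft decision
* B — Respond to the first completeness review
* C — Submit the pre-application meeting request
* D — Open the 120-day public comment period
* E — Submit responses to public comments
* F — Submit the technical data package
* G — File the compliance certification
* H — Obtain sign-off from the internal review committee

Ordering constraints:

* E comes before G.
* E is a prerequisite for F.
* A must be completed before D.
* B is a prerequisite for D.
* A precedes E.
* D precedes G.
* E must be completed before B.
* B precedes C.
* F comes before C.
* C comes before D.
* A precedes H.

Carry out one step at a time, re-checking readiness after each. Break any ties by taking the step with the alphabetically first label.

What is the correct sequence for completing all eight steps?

A E B F C D G H

Only A has no prerequisites, so it is first.
E and H are both available; E has the earlier label → E.
B and F now also ready, so the ready set is {B, F, H}; B has the earlier label → B.
Ready: F and H. F has the earlier label → F.
Now C and H have their prerequisites met. C has the earlier label, so C next.
D and H are both available; D has the earlier label → D.
G now also ready, so the ready set is {G, H}; G has the earlier label → G.
Next only H has its prerequisites met → H.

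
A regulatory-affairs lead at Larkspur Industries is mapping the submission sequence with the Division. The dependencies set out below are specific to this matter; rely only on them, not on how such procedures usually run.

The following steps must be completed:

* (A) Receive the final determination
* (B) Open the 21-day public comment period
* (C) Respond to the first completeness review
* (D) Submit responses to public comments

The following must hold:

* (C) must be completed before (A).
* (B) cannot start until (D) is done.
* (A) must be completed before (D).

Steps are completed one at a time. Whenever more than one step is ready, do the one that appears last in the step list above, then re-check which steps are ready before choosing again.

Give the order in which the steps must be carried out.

(C) is the only step with nothing outstanding, so it goes first.
(A) needed (C), now all done → (A).
(D) needed (A), now all done → (D).
That leaves (B) as the only ready step → (B).

(C) → (A) → (D) → (B)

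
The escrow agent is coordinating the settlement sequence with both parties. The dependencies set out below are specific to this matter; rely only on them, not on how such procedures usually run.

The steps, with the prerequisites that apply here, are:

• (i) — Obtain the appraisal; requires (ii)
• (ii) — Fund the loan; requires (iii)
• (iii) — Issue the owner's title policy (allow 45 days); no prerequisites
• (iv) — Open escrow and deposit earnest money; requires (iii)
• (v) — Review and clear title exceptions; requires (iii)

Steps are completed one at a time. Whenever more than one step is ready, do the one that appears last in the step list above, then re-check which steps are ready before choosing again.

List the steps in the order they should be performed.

(iii), (v), (iv), (ii), (i)

(iii) is the only step with nothing outstanding, so it goes first.
Ready: (v), (iv) and (ii). (v) is listed later → (v).
Now (iv) and (ii) have their prerequisites met. (iv) is listed later, so (iv) next.
(ii) needed (iii), now all done → (ii).
Next only (i) has its prerequisites met → (i).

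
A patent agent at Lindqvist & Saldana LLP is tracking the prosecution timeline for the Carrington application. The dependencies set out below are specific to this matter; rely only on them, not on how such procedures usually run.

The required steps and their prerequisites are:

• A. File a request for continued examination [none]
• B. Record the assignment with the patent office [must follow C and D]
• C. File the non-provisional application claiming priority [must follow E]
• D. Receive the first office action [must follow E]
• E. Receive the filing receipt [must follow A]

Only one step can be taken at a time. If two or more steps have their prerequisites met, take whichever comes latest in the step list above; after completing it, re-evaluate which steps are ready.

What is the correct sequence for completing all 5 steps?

Only A has no prerequisites, so it is first.
Next only E has its prerequisites met → E.
Now D and C have their prerequisites met. D is listed later, so D next.
C is the only step now ready → C.
That leaves B as the only ready step → B.

A → E → D → C → B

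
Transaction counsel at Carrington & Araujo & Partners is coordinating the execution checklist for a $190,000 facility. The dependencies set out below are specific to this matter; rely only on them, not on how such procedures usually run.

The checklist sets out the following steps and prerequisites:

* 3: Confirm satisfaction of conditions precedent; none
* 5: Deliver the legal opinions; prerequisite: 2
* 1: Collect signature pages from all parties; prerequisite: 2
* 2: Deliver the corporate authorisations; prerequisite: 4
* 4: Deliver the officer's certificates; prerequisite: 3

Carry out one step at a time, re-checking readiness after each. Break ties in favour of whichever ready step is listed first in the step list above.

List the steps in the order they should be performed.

3, 4, 2, 5, 1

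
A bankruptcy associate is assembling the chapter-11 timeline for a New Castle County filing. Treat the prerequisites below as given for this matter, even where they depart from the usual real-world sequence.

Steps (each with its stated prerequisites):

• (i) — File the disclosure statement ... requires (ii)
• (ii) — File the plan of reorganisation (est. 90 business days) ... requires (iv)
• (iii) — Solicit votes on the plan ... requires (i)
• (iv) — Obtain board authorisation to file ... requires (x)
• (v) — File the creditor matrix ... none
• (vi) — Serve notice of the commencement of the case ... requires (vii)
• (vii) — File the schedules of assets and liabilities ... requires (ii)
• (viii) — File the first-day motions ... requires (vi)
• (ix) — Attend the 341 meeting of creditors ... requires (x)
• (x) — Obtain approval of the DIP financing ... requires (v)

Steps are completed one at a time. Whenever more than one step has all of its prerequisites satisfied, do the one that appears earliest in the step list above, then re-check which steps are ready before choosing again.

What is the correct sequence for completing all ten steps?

(v) has no prerequisites → (v) first.
(x) needed (v), now all done → (x).
Ready: (iv) and (ix). (iv) is listed earlier → (iv).
(ii) now also ready, so the ready set is {(ii), (ix)}; (ii) is listed earlier → (ii).
(i), (vii) and (ix) are all available; (i) is listed earlier → (i).
(iii) now also ready, so the ready set is {(iii), (vii), (ix)}; (iii) is listed earlier → (iii).
(vii) and (ix) are both available; (vii) is listed earlier → (vii).
(vi) now also ready, so the ready set is {(vi), (ix)}; (vi) is listed earlier → (vi).
(viii) now also ready, so the ready set is {(viii), (ix)}; (viii) is listed earlier → (viii).
That leaves (ix) as the only ready step → (ix).

(v) → (x) → (iv) → (ii) → (i) → (iii) → (vii) → (vi) → (viii) → (ix)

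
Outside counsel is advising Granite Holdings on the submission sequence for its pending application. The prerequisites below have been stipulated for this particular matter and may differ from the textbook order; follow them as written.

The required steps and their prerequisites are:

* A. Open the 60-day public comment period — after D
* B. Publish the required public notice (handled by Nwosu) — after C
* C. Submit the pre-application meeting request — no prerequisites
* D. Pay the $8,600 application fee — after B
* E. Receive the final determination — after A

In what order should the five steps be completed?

C, B, D, A, E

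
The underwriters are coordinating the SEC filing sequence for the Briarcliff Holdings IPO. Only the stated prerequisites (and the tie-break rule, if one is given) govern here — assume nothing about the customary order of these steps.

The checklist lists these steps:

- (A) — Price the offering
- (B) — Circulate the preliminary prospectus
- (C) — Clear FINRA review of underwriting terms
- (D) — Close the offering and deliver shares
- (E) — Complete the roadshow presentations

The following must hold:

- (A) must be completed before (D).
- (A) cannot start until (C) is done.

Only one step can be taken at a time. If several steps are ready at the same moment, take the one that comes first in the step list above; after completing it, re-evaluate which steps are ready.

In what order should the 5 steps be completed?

(B), (C), (A), (D), (E)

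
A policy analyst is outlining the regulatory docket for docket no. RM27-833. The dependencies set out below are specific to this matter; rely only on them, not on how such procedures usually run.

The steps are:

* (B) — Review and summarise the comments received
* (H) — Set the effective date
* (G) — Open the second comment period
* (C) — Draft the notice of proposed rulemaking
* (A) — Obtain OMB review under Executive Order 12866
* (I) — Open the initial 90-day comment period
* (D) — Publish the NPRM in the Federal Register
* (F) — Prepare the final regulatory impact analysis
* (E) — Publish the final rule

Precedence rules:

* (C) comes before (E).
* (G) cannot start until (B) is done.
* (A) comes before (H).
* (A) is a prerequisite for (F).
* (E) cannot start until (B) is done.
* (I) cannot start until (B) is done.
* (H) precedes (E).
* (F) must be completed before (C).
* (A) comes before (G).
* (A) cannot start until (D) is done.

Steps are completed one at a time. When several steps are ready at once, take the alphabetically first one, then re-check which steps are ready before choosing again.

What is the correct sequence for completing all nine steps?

(B) → (D) → (A) → (F) → (C) → (G) → (H) → (E) → (I)

(B) and (D) have no prerequisites; (B) has the earlier label, so (B) is first.
Ready: (D) and (I). (D) has the earlier label → (D).
(A) now also ready, so the ready set is {(A), (I)}; (A) has the earlier label → (A).
(F), (G) and (H) now also ready, so the ready set is {(F), (G), (H), (I)}; (F) has the earlier label → (F).
Now (C), (G), (H) and (I) have their prerequisites met. (C) has the earlier label, so (C) next.
Now (G), (H) and (I) have their prerequisites met. (G) has the earlier label, so (G) next.
(H) and (I) are both available; (H) has the earlier label → (H).
(E) now also ready, so the ready set is {(E), (I)}; (E) has the earlier label → (E).
(I) needed (B), now all done → (I).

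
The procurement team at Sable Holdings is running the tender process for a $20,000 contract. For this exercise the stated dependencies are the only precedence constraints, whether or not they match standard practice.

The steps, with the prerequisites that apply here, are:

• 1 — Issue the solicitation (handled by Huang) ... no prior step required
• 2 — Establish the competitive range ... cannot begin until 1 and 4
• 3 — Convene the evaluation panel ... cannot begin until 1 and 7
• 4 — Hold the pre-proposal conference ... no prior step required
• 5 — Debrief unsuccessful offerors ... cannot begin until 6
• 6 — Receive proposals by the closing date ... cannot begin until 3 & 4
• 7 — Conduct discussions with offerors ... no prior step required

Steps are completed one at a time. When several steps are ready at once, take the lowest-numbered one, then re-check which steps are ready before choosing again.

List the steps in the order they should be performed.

1, 4 and 7 have no prerequisites; 1 has the earlier label, so 1 is first.
Ready: 4 and 7. 4 has the earlier label → 4.
Now 2 and 7 have their prerequisites met. 2 has the earlier label, so 2 next.
That leaves 7 as the only ready step → 7.
3 needed 1 and 7, now all done → 3.
Next only 6 has its prerequisites met → 6.
5 is the only step now ready → 5.

1 → 4 → 2 → 7 → 3 → 6 → 5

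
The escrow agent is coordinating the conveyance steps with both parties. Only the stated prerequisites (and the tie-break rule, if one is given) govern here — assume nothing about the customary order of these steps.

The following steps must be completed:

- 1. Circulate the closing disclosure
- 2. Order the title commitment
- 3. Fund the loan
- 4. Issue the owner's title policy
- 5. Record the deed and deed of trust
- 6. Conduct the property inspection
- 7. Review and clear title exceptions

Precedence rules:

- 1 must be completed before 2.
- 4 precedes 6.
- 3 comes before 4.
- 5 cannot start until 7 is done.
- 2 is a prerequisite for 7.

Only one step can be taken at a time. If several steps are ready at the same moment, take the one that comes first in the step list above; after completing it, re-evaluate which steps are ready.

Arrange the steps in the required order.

1, 2, 3, 4, 6, 7, 5

Nothing is required for 1 and 3. 1 is listed earlier → 1 first.
2 now also ready, so the ready set is {2, 3}; 2 is listed earlier → 2.
Now 3 and 7 have their prerequisites met. 3 is listed earlier, so 3 next.
4 now also ready, so the ready set is {4, 7}; 4 is listed earlier → 4.
6 now also ready, so the ready set is {6, 7}; 6 is listed earlier → 6.
7 needed 2, now all done → 7.
5 is the only step now ready → 5.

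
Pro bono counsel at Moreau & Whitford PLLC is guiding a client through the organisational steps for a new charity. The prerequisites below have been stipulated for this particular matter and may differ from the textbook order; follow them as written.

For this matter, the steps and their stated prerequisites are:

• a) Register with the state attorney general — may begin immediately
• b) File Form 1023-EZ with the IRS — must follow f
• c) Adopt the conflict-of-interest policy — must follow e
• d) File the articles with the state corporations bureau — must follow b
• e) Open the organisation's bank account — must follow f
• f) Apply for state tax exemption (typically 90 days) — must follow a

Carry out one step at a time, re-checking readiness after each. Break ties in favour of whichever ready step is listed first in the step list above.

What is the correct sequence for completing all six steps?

a has no prerequisites → a first.
Next only f has its prerequisites met → f.
Now b and e have their prerequisites met. b is listed earlier, so b next.
Ready: d and e. d is listed earlier → d.
e needed f, now all done → e.
That leaves c as the only ready step → c.

a, f, b, d, e, c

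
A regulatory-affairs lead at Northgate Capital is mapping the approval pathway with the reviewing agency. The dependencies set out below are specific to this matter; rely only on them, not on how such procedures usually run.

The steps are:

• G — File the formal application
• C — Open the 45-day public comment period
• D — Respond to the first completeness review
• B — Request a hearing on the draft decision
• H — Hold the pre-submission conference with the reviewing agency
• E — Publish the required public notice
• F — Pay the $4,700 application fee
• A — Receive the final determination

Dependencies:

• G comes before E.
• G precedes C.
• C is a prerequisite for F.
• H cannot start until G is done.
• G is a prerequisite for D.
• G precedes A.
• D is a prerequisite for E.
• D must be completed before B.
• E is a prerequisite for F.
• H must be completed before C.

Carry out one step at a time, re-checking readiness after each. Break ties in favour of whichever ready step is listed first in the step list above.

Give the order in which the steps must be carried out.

G, D, B, H, C, E, F, A

G has no prerequisites → G first.
Now D, H and A have their prerequisites met. D is listed earlier, so D next.
Now B, H, E and A have their prerequisites met. B is listed earlier, so B next.
H, E and A are all available; H is listed earlier → H.
Now C, E and A have their prerequisites met. C is listed earlier, so C next.
E and A are both available; E is listed earlier → E.
F now also ready, so the ready set is {F, A}; F is listed earlier → F.
A needed G, now all done → A.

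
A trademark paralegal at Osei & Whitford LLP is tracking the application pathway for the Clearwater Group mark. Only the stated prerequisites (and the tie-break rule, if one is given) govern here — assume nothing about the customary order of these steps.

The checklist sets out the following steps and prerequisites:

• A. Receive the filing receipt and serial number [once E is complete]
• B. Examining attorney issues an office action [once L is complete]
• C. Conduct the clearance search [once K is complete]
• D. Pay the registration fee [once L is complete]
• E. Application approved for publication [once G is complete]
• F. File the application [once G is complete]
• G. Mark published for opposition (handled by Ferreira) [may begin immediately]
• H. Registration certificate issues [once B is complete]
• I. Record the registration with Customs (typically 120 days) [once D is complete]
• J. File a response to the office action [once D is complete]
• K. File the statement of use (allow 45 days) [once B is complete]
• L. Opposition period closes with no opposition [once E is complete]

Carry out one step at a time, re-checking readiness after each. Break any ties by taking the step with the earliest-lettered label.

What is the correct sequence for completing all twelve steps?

Only G has no prerequisites, so it is first.
E and F are both available; E has the earlier label → E.
A and L now also ready, so the ready set is {A, F, L}; A has the earlier label → A.
F and L are both available; F has the earlier label → F.
L is the only step now ready → L.
Ready: B and D. B has the earlier label → B.
H and K now also ready, so the ready set is {D, H, K}; D has the earlier label → D.
H, I, J and K are all available; H has the earlier label → H.
I, J and K are all available; I has the earlier label → I.
Ready: J and K. J has the earlier label → J.
That leaves K as the only ready step → K.
Next only C has its prerequisites met → C.

G E A F L B D H I J K C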